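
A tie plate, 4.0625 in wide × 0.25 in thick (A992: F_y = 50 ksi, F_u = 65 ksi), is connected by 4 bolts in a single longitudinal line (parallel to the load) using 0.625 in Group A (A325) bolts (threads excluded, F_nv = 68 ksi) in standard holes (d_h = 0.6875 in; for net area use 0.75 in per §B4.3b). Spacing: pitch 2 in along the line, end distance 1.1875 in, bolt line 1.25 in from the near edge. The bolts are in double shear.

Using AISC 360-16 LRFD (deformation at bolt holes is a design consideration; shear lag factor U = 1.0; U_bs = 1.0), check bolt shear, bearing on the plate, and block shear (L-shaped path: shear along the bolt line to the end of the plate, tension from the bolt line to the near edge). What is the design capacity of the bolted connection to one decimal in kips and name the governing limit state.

Bolt shear: A_b = π(0.625)²/4 = 0.3068 in². φR_n = 0.75 × 68 × 0.3068 × 4 × 2 = 125.2 kips.
Bearing (0.25 in plate, F_u = 65 ksi): end bolts L_c = 1.1875 − 0.6875/2 = 0.84375, R_n = min(1.2×0.84375×0.25×65, 2.4×0.625×0.25×65) = 16.453 kips/bolt; interior L_c = 2 − 0.6875 = 1.3125, R_n = 24.375 kips/bolt. φR_n = 0.75 × (1×16.453 + 3×24.375) = 67.2 kips.
Block shear: shear path 1×[1.1875+3×2] = 1×7.1875 in, A_gv = 1.7969, A_nv = 1×(7.1875 − 3.5×0.75)×0.25 = 1.1406 in²; tension to near edge: (1.25 − 0.5×0.75)×0.25 = 0.21875 in². R_n = min(0.6×65×1.1406, 0.6×50×1.7969) + 1.0×65×0.21875 = min(44.483, 53.907) + 14.219 = 58.702 kips. φR_n = 0.75 × 58.702 = 44.0 kips.
Governing: min(125.2, 67.2, 44.0) = 44.0 kips → block shear.

44.0 kips (block shear governs)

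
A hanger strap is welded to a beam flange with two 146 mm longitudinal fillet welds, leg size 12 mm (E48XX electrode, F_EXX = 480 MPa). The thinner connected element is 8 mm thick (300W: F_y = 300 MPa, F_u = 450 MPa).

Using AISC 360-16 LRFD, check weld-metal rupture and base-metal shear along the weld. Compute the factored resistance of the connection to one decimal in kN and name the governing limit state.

420.5 kN (base-metal shear governs)

Weld metal: throat = 0.707×12 = 8.484 mm, L = 2×146 = 292 mm. φR_n = 0.75 × 0.6 × 480 × 8.484 × 292 = 535.1 kN.
Base metal shear (8 mm plate): yield φR_n = 1.0×0.6×300×8×292 = 420.5 kN; rupture φR_n = 0.75×0.6×450×8×292 = 473.0 kN; take 420.5 kN (yield).
Governing: min(535.1, 420.5) = 420.5 kN → base-metal shear.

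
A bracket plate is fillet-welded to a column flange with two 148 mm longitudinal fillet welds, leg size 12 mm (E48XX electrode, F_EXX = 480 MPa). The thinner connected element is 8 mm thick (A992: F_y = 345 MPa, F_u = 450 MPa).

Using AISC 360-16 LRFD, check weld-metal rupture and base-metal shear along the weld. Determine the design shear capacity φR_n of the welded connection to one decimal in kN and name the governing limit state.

Weld metal: throat = 0.707×12 = 8.484 mm, L = 2×148 = 296 mm. φR_n = 0.75 × 0.6 × 480 × 8.484 × 296 = 542.4 kN.
Base metal shear (8 mm plate): yield φR_n = 1.0×0.6×345×8×296 = 490.2 kN; rupture φR_n = 0.75×0.6×450×8×296 = 479.5 kN; take 479.5 kN (rupture).
Governing: min(542.4, 479.5) = 479.5 kN → base-metal shear.

479.5 kN (base-metal shear governs)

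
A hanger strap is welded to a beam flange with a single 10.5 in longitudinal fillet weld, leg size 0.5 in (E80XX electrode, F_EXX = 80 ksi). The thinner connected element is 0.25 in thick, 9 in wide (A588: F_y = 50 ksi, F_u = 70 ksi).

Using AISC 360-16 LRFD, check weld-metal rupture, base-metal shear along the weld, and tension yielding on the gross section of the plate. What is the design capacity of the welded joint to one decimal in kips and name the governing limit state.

Weld metal: throat = 0.707×0.5 = 0.3535 in, L = 10.5 in. φR_n = 0.75 × 0.6 × 80 × 0.3535 × 10.5 = 133.6 kips.
Base metal shear (0.25 in plate): yield φR_n = 1.0×0.6×50×0.25×10.5 = 78.8 kips; rupture φR_n = 0.75×0.6×70×0.25×10.5 = 82.7 kips; take 78.8 kips (yield).
Tension yield (gross): A_g = 9×0.25 = 2.25 in². φR_n = 0.90 × 50 × 2.25 = 101.3 kips.
Governing: min(133.6, 78.8, 101.3) = 78.8 kips → base-metal shear.

78.8 kips (base-metal shear governs)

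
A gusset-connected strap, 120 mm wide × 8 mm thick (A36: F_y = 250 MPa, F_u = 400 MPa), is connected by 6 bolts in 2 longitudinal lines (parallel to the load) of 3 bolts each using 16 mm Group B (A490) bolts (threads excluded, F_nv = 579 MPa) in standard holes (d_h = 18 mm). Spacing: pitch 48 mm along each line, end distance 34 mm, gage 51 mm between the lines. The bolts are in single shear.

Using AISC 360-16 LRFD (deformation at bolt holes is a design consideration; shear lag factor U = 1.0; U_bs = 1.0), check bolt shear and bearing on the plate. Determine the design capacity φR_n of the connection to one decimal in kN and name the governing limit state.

Bolt shear: A_b = π(16)²/4 = 201.06 mm². φR_n = 0.75 × 579 × 201.06 × 6 × 1 = 523.9 kN.
Bearing (8 mm plate, F_u = 400 MPa): end bolts L_c = 34 − 18/2 = 25, R_n = min(1.2×25×8×400, 2.4×16×8×400) = 96 kN/bolt; interior L_c = 48 − 18 = 30, R_n = 115.2 kN/bolt. φR_n = 0.75 × (2×96 + 4×115.2) = 489.6 kN.
Governing: min(523.9, 489.6) = 489.6 kN → bearing.

489.6 kN (bearing governs)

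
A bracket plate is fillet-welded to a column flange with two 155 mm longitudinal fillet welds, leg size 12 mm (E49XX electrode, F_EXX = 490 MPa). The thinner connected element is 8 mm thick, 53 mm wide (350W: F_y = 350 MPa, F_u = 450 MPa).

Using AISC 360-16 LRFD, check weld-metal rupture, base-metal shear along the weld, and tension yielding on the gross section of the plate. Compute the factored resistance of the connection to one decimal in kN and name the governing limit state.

133.6 kN (gross-section yield governs)

Weld metal: throat = 0.707×12 = 8.484 mm, L = 2×155 = 310 mm. φR_n = 0.75 × 0.6 × 490 × 8.484 × 310 = 579.9 kN.
Base metal shear (8 mm plate): yield φR_n = 1.0×0.6×350×8×310 = 520.8 kN; rupture φR_n = 0.75×0.6×450×8×310 = 502.2 kN; take 502.2 kN (rupture).
Tension yield (gross): A_g = 53×8 = 424 mm². φR_n = 0.90 × 350 × 424 = 133.6 kN.
Governing: min(579.9, 502.2, 133.6) = 133.6 kN → gross-section yield.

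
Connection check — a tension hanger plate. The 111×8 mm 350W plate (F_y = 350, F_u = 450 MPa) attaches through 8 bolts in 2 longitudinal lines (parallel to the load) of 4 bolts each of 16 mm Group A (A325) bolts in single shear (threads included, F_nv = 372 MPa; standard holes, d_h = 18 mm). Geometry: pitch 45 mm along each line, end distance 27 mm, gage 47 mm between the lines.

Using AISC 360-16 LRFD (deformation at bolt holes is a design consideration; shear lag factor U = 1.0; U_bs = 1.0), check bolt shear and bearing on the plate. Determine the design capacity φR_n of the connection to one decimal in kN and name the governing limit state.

Bolt shear: A_b = π(16)²/4 = 201.06 mm². φR_n = 0.75 × 372 × 201.06 × 8 × 1 = 448.8 kN.
Bearing (8 mm plate, F_u = 450 MPa): end bolts L_c = 27 − 18/2 = 18, R_n = min(1.2×18×8×450, 2.4×16×8×450) = 77.76 kN/bolt; interior L_c = 45 − 18 = 27, R_n = 116.64 kN/bolt. φR_n = 0.75 × (2×77.76 + 6×116.64) = 641.5 kN.
Governing: min(448.8, 641.5) = 448.8 kN → bolt shear.

448.8 kN (bolt shear governs)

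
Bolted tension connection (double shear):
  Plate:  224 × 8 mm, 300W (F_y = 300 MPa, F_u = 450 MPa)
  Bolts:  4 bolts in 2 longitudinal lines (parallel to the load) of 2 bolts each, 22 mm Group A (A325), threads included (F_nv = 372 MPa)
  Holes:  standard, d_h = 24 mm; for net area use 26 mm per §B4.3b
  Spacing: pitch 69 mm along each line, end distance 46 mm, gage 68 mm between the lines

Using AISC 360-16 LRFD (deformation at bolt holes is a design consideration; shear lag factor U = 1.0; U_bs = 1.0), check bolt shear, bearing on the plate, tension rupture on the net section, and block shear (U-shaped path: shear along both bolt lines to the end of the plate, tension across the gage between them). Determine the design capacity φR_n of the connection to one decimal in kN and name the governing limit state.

Bolt shear: A_b = π(22)²/4 = 380.13 mm². φR_n = 0.75 × 372 × 380.13 × 4 × 2 = 848.5 kN.
Bearing (8 mm plate, F_u = 450 MPa): end bolts L_c = 46 − 24/2 = 34, R_n = min(1.2×34×8×450, 2.4×22×8×450) = 146.88 kN/bolt; interior L_c = 69 − 24 = 45, R_n = 190.08 kN/bolt. φR_n = 0.75 × (2×146.88 + 2×190.08) = 505.4 kN.
Tension rupture (net): A_n = (224 − 2×26)×8 = 1376 mm² (U = 1.0, A_e = A_n). φR_n = 0.75 × 450 × 1376 = 464.4 kN.
Block shear: shear path 2×[46+1×69] = 2×115 mm, A_gv = 1840, A_nv = 2×(115 − 1.5×26)×8 = 1216 mm²; tension across gage: (68 − 1×26)×8 = 336 mm². R_n = min(0.6×450×1216, 0.6×300×1840) + 1.0×450×336 = min(328.32, 331.2) + 151.2 = 479.52 kN. φR_n = 0.75 × 479.52 = 359.6 kN.
Governing: min(848.5, 505.4, 464.4, 359.6) = 359.6 kN → block shear.

359.6 kN (block shear governs)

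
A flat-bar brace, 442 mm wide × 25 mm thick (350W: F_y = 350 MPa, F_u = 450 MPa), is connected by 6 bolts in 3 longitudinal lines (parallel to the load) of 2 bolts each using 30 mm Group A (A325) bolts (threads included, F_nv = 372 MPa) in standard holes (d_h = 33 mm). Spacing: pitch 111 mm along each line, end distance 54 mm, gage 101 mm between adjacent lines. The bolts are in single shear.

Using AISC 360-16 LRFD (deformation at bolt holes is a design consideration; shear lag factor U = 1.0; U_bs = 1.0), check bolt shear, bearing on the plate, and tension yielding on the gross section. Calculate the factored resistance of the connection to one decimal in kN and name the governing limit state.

1183.3 kN (bolt shear governs)

Bolt shear: A_b = π(30)²/4 = 706.86 mm². φR_n = 0.75 × 372 × 706.86 × 6 × 1 = 1183.3 kN.
Bearing (25 mm plate, F_u = 450 MPa): end bolts L_c = 54 − 33/2 = 37.5, R_n = min(1.2×37.5×25×450, 2.4×30×25×450) = 506.25 kN/bolt; interior L_c = 111 − 33 = 78, R_n = 810 kN/bolt. φR_n = 0.75 × (3×506.25 + 3×810) = 2961.6 kN.
Tension yield (gross): A_g = 442×25 = 11050 mm². φR_n = 0.90 × 350 × 11050 = 3480.8 kN.
Governing: min(1183.3, 2961.6, 3480.8) = 1183.3 kN → bolt shear.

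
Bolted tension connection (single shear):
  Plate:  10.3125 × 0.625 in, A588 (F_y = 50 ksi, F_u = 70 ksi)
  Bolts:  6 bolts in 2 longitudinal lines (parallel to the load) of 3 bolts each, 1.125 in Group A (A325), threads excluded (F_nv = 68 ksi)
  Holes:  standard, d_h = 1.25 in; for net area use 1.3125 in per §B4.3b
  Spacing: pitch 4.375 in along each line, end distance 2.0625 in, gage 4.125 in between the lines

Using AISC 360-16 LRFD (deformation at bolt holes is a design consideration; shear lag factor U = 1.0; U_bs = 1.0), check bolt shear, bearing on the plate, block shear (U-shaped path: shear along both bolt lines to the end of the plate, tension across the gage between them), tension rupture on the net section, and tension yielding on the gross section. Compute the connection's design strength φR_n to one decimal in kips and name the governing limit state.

Bolt shear: A_b = π(1.125)²/4 = 0.99402 in². φR_n = 0.75 × 68 × 0.99402 × 6 × 1 = 304.2 kips.
Bearing (0.625 in plate, F_u = 70 ksi): end bolts L_c = 2.0625 − 1.25/2 = 1.4375, R_n = min(1.2×1.4375×0.625×70, 2.4×1.125×0.625×70) = 75.469 kips/bolt; interior L_c = 4.375 − 1.25 = 3.125, R_n = 118.13 kips/bolt. φR_n = 0.75 × (2×75.469 + 4×118.13) = 467.6 kips.
Block shear: shear path 2×[2.0625+2×4.375] = 2×10.8125 in, A_gv = 13.516, A_nv = 2×(10.8125 − 2.5×1.3125)×0.625 = 9.4141 in²; tension across gage: (4.125 − 1×1.3125)×0.625 = 1.7578 in². R_n = min(0.6×70×9.4141, 0.6×50×13.516) + 1.0×70×1.7578 = min(395.39, 405.48) + 123.05 = 518.44 kips. φR_n = 0.75 × 518.44 = 388.8 kips.
Tension rupture (net): A_n = (10.3125 − 2×1.3125)×0.625 = 4.8047 in² (U = 1.0, A_e = A_n). φR_n = 0.75 × 70 × 4.8047 = 252.2 kips.
Tension yield (gross): A_g = 10.3125×0.625 = 6.4453 in². φR_n = 0.90 × 50 × 6.4453 = 290.0 kips.
Governing: min(304.2, 467.6, 388.8, 252.2, 290.0) = 252.2 kips → net-section rupture.

252.2 kips (net-section rupture governs)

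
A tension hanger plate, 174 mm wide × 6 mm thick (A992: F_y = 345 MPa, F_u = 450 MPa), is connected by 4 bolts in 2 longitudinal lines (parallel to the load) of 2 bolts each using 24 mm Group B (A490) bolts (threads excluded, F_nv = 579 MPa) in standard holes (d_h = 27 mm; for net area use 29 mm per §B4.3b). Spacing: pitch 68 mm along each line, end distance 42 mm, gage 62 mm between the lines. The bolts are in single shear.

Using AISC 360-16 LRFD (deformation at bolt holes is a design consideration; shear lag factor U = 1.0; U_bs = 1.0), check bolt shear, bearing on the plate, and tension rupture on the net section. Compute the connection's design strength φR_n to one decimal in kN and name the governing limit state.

234.9 kN (net-section rupture governs)

Bolt shear: A_b = π(24)²/4 = 452.39 mm². φR_n = 0.75 × 579 × 452.39 × 4 × 1 = 785.8 kN.
Bearing (6 mm plate, F_u = 450 MPa): end bolts L_c = 42 − 27/2 = 28.5, R_n = min(1.2×28.5×6×450, 2.4×24×6×450) = 92.34 kN/bolt; interior L_c = 68 − 27 = 41, R_n = 132.84 kN/bolt. φR_n = 0.75 × (2×92.34 + 2×132.84) = 337.8 kN.
Tension rupture (net): A_n = (174 − 2×29)×6 = 696 mm² (U = 1.0, A_e = A_n). φR_n = 0.75 × 450 × 696 = 234.9 kN.
Governing: min(785.8, 337.8, 234.9) = 234.9 kN → net-section rupture.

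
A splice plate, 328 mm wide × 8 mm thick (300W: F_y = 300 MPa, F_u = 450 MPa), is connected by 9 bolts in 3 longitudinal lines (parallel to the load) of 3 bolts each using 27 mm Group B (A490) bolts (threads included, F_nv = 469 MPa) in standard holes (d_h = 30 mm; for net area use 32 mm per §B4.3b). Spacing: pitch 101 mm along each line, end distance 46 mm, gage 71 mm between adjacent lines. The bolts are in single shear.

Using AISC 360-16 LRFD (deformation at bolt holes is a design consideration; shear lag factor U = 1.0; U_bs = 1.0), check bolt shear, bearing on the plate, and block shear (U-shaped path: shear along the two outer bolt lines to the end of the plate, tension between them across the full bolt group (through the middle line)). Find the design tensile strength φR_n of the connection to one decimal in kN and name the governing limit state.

Bolt shear: A_b = π(27)²/4 = 572.56 mm². φR_n = 0.75 × 469 × 572.56 × 9 × 1 = 1812.6 kN.
Bearing (8 mm plate, F_u = 450 MPa): end bolts L_c = 46 − 30/2 = 31, R_n = min(1.2×31×8×450, 2.4×27×8×450) = 133.92 kN/bolt; interior L_c = 101 − 30 = 71, R_n = 233.28 kN/bolt. φR_n = 0.75 × (3×133.92 + 6×233.28) = 1351.1 kN.
Block shear: shear path 2×[46+2×101] = 2×248 mm, A_gv = 3968, A_nv = 2×(248 − 2.5×32)×8 = 2688 mm²; tension across gage: (142 − 2×32)×8 = 624 mm². R_n = min(0.6×450×2688, 0.6×300×3968) + 1.0×450×624 = min(725.76, 714.24) + 280.8 = 995.04 kN. φR_n = 0.75 × 995.04 = 746.3 kN.
Governing: min(1812.6, 1351.1, 746.3) = 746.3 kN → block shear.

746.3 kN (block shear governs)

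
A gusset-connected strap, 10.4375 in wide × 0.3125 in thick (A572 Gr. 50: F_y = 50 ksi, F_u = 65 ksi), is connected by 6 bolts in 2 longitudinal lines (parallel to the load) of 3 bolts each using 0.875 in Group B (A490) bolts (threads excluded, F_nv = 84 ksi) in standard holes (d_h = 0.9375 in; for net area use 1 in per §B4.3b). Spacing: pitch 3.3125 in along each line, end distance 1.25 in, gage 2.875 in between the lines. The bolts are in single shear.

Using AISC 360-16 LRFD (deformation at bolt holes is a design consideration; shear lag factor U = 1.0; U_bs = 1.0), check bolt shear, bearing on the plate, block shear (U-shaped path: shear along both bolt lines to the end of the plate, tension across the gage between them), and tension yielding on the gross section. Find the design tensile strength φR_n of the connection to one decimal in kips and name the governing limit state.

126.8 kips (block shear governs)

Bolt shear: A_b = π(0.875)²/4 = 0.60132 in². φR_n = 0.75 × 84 × 0.60132 × 6 × 1 = 227.3 kips.
Bearing (0.3125 in plate, F_u = 65 ksi): end bolts L_c = 1.25 − 0.9375/2 = 0.78125, R_n = min(1.2×0.78125×0.3125×65, 2.4×0.875×0.3125×65) = 19.043 kips/bolt; interior L_c = 3.3125 − 0.9375 = 2.375, R_n = 42.656 kips/bolt. φR_n = 0.75 × (2×19.043 + 4×42.656) = 156.5 kips.
Block shear: shear path 2×[1.25+2×3.3125] = 2×7.875 in, A_gv = 4.9219, A_nv = 2×(7.875 − 2.5×1)×0.3125 = 3.3594 in²; tension across gage: (2.875 − 1×1)×0.3125 = 0.58594 in². R_n = min(0.6×65×3.3594, 0.6×50×4.9219) + 1.0×65×0.58594 = min(131.02, 147.66) + 38.086 = 169.11 kips. φR_n = 0.75 × 169.11 = 126.8 kips.
Tension yield (gross): A_g = 10.4375×0.3125 = 3.2617 in². φR_n = 0.90 × 50 × 3.2617 = 146.8 kips.
Governing: min(227.3, 156.5, 126.8, 146.8) = 126.8 kips → block shear.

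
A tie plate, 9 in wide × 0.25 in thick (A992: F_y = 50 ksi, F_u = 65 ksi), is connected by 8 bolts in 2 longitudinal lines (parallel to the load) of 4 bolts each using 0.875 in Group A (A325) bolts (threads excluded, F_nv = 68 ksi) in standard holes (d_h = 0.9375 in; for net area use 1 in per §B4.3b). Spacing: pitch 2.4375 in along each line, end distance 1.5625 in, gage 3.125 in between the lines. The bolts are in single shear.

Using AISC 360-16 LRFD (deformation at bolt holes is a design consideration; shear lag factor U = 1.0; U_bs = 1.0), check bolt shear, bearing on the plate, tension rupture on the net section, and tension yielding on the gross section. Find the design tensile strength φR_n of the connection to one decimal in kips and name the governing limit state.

85.3 kips (net-section rupture governs)

Bolt shear: A_b = π(0.875)²/4 = 0.60132 in². φR_n = 0.75 × 68 × 0.60132 × 8 × 1 = 245.3 kips.
Bearing (0.25 in plate, F_u = 65 ksi): end bolts L_c = 1.5625 − 0.9375/2 = 1.09375, R_n = min(1.2×1.09375×0.25×65, 2.4×0.875×0.25×65) = 21.328 kips/bolt; interior L_c = 2.4375 − 0.9375 = 1.5, R_n = 29.25 kips/bolt. φR_n = 0.75 × (2×21.328 + 6×29.25) = 163.6 kips.
Tension rupture (net): A_n = (9 − 2×1)×0.25 = 1.75 in² (U = 1.0, A_e = A_n). φR_n = 0.75 × 65 × 1.75 = 85.3 kips.
Tension yield (gross): A_g = 9×0.25 = 2.25 in². φR_n = 0.90 × 50 × 2.25 = 101.3 kips.
Governing: min(245.3, 163.6, 85.3, 101.3) = 85.3 kips → net-section rupture.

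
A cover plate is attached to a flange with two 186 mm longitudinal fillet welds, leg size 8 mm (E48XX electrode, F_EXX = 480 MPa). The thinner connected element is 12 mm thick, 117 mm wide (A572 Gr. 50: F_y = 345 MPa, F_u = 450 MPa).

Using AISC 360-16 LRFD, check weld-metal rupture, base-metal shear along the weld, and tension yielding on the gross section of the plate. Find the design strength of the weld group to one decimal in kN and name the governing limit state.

Weld metal: throat = 0.707×8 = 5.656 mm, L = 2×186 = 372 mm. φR_n = 0.75 × 0.6 × 480 × 5.656 × 372 = 454.5 kN.
Base metal shear (12 mm plate): yield φR_n = 1.0×0.6×345×12×372 = 924.0 kN; rupture φR_n = 0.75×0.6×450×12×372 = 904.0 kN; take 904.0 kN (rupture).
Tension yield (gross): A_g = 117×12 = 1404 mm². φR_n = 0.90 × 345 × 1404 = 435.9 kN.
Governing: min(454.5, 904.0, 435.9) = 435.9 kN → gross-section yield.

435.9 kN (gross-section yield governs)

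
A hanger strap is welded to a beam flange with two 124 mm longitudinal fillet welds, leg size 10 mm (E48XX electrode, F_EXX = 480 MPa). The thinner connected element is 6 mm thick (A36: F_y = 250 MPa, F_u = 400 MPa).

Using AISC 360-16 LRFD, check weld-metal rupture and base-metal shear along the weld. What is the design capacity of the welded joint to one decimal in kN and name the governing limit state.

223.2 kN (base-metal shear governs)

Weld metal: throat = 0.707×10 = 7.07 mm, L = 2×124 = 248 mm. φR_n = 0.75 × 0.6 × 480 × 7.07 × 248 = 378.7 kN.
Base metal shear (6 mm plate): yield φR_n = 1.0×0.6×250×6×248 = 223.2 kN; rupture φR_n = 0.75×0.6×400×6×248 = 267.8 kN; take 223.2 kN (yield).
Governing: min(378.7, 223.2) = 223.2 kN → base-metal shear.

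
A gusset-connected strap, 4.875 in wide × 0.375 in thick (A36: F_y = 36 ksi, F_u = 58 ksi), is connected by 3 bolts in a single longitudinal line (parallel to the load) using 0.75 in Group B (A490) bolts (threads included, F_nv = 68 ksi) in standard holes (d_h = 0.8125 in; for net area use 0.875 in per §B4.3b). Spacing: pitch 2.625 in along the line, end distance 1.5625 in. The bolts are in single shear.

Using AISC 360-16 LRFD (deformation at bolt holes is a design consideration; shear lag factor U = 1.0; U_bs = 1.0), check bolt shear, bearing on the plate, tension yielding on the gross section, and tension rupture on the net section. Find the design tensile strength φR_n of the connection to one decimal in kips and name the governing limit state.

59.2 kips (gross-section yield governs)

Bolt shear: A_b = π(0.75)²/4 = 0.44179 in². φR_n = 0.75 × 68 × 0.44179 × 3 × 1 = 67.6 kips.
Bearing (0.375 in plate, F_u = 58 ksi): end bolts L_c = 1.5625 − 0.8125/2 = 1.15625, R_n = min(1.2×1.15625×0.375×58, 2.4×0.75×0.375×58) = 30.178 kips/bolt; interior L_c = 2.625 − 0.8125 = 1.8125, R_n = 39.15 kips/bolt. φR_n = 0.75 × (1×30.178 + 2×39.15) = 81.4 kips.
Tension yield (gross): A_g = 4.875×0.375 = 1.8281 in². φR_n = 0.90 × 36 × 1.8281 = 59.2 kips.
Tension rupture (net): A_n = (4.875 − 1×0.875)×0.375 = 1.5 in² (U = 1.0, A_e = A_n). φR_n = 0.75 × 58 × 1.5 = 65.3 kips.
Governing: min(67.6, 81.4, 59.2, 65.3) = 59.2 kips → gross-section yield.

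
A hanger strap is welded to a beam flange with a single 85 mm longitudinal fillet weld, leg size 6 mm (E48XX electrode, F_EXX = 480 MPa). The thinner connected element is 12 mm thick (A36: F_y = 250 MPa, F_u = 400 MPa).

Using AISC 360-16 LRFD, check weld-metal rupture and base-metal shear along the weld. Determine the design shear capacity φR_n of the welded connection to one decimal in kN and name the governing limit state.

Weld metal: throat = 0.707×6 = 4.242 mm, L = 85 mm. φR_n = 0.75 × 0.6 × 480 × 4.242 × 85 = 77.9 kN.
Base metal shear (12 mm plate): yield φR_n = 1.0×0.6×250×12×85 = 153.0 kN; rupture φR_n = 0.75×0.6×400×12×85 = 183.6 kN; take 153.0 kN (yield).
Governing: min(77.9, 153.0) = 77.9 kN → weld metal.

77.9 kN (weld metal governs)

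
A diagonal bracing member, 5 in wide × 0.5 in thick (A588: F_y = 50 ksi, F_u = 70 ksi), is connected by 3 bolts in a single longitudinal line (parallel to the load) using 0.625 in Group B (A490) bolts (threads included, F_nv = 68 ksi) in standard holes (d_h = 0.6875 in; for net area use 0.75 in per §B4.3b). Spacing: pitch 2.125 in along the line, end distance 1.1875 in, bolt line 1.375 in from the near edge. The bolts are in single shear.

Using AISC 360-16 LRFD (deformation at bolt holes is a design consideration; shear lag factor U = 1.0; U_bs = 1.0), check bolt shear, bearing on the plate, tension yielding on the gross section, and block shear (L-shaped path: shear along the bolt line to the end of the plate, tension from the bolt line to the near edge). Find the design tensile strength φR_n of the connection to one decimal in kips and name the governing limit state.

Bolt shear: A_b = π(0.625)²/4 = 0.3068 in². φR_n = 0.75 × 68 × 0.3068 × 3 × 1 = 46.9 kips.
Bearing (0.5 in plate, F_u = 70 ksi): end bolts L_c = 1.1875 − 0.6875/2 = 0.84375, R_n = min(1.2×0.84375×0.5×70, 2.4×0.625×0.5×70) = 35.438 kips/bolt; interior L_c = 2.125 − 0.6875 = 1.4375, R_n = 52.5 kips/bolt. φR_n = 0.75 × (1×35.438 + 2×52.5) = 105.3 kips.
Tension yield (gross): A_g = 5×0.5 = 2.5 in². φR_n = 0.90 × 50 × 2.5 = 112.5 kips.
Block shear: shear path 1×[1.1875+2×2.125] = 1×5.4375 in, A_gv = 2.7188, A_nv = 1×(5.4375 − 2.5×0.75)×0.5 = 1.7813 in²; tension to near edge: (1.375 − 0.5×0.75)×0.5 = 0.5 in². R_n = min(0.6×70×1.7813, 0.6×50×2.7188) + 1.0×70×0.5 = min(74.815, 81.564) + 35 = 109.82 kips. φR_n = 0.75 × 109.82 = 82.4 kips.
Governing: min(46.9, 105.3, 112.5, 82.4) = 46.9 kips → bolt shear.

46.9 kips (bolt shear governs)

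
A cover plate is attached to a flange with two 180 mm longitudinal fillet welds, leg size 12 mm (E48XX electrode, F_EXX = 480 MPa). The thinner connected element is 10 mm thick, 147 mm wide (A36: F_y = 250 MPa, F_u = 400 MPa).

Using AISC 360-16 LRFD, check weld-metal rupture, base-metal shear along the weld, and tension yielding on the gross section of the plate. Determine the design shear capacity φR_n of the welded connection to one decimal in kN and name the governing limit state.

330.8 kN (gross-section yield governs)

Weld metal: throat = 0.707×12 = 8.484 mm, L = 2×180 = 360 mm. φR_n = 0.75 × 0.6 × 480 × 8.484 × 360 = 659.7 kN.
Base metal shear (10 mm plate): yield φR_n = 1.0×0.6×250×10×360 = 540.0 kN; rupture φR_n = 0.75×0.6×400×10×360 = 648.0 kN; take 540.0 kN (yield).
Tension yield (gross): A_g = 147×10 = 1470 mm². φR_n = 0.90 × 250 × 1470 = 330.8 kN.
Governing: min(659.7, 540.0, 330.8) = 330.8 kN → gross-section yield.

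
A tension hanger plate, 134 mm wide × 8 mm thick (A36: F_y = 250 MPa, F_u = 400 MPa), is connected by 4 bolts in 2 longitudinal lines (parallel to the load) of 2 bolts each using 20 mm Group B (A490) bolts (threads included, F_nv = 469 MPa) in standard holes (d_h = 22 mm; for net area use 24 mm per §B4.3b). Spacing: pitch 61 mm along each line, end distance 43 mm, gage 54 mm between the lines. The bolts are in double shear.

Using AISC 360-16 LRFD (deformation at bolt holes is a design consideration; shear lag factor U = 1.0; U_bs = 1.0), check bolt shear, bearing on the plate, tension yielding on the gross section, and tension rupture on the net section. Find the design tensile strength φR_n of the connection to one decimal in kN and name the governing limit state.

206.4 kN (net-section rupture governs)

Bolt shear: A_b = π(20)²/4 = 314.16 mm². φR_n = 0.75 × 469 × 314.16 × 4 × 2 = 884.0 kN.
Bearing (8 mm plate, F_u = 400 MPa): end bolts L_c = 43 − 22/2 = 32, R_n = min(1.2×32×8×400, 2.4×20×8×400) = 122.88 kN/bolt; interior L_c = 61 − 22 = 39, R_n = 149.76 kN/bolt. φR_n = 0.75 × (2×122.88 + 2×149.76) = 409.0 kN.
Tension yield (gross): A_g = 134×8 = 1072 mm². φR_n = 0.90 × 250 × 1072 = 241.2 kN.
Tension rupture (net): A_n = (134 − 2×24)×8 = 688 mm² (U = 1.0, A_e = A_n). φR_n = 0.75 × 400 × 688 = 206.4 kN.
Governing: min(884.0, 409.0, 241.2, 206.4) = 206.4 kN → net-section rupture.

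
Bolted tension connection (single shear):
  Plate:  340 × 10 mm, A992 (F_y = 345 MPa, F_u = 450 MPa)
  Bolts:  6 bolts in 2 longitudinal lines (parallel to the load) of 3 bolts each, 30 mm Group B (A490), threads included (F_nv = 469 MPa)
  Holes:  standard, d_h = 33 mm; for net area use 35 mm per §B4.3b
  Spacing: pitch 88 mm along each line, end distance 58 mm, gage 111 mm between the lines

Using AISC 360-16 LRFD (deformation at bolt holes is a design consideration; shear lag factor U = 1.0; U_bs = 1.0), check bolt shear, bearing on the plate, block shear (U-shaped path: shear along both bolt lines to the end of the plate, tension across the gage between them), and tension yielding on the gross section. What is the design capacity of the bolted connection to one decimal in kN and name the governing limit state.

849.8 kN (block shear governs)

Bolt shear: A_b = π(30)²/4 = 706.86 mm². φR_n = 0.75 × 469 × 706.86 × 6 × 1 = 1491.8 kN.
Bearing (10 mm plate, F_u = 450 MPa): end bolts L_c = 58 − 33/2 = 41.5, R_n = min(1.2×41.5×10×450, 2.4×30×10×450) = 224.1 kN/bolt; interior L_c = 88 − 33 = 55, R_n = 297 kN/bolt. φR_n = 0.75 × (2×224.1 + 4×297) = 1227.2 kN.
Block shear: shear path 2×[58+2×88] = 2×234 mm, A_gv = 4680, A_nv = 2×(234 − 2.5×35)×10 = 2930 mm²; tension across gage: (111 − 1×35)×10 = 760 mm². R_n = min(0.6×450×2930, 0.6×345×4680) + 1.0×450×760 = min(791.1, 968.76) + 342 = 1133.1 kN. φR_n = 0.75 × 1133.1 = 849.8 kN.
Tension yield (gross): A_g = 340×10 = 3400 mm². φR_n = 0.90 × 345 × 3400 = 1055.7 kN.
Governing: min(1491.8, 1227.2, 849.8, 1055.7) = 849.8 kN → block shear.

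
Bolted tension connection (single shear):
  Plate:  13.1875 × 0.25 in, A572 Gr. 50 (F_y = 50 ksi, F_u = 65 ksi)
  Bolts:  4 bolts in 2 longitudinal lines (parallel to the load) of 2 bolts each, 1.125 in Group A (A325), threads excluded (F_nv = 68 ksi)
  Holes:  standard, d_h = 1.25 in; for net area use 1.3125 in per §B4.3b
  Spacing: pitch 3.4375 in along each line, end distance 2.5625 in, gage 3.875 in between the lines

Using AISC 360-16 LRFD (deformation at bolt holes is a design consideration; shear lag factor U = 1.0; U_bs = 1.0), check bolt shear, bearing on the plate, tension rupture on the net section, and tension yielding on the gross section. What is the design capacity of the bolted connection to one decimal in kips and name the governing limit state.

120.7 kips (bearing governs)

Bolt shear: A_b = π(1.125)²/4 = 0.99402 in². φR_n = 0.75 × 68 × 0.99402 × 4 × 1 = 202.8 kips.
Bearing (0.25 in plate, F_u = 65 ksi): end bolts L_c = 2.5625 − 1.25/2 = 1.9375, R_n = min(1.2×1.9375×0.25×65, 2.4×1.125×0.25×65) = 37.781 kips/bolt; interior L_c = 3.4375 − 1.25 = 2.1875, R_n = 42.656 kips/bolt. φR_n = 0.75 × (2×37.781 + 2×42.656) = 120.7 kips.
Tension rupture (net): A_n = (13.1875 − 2×1.3125)×0.25 = 2.6406 in² (U = 1.0, A_e = A_n). φR_n = 0.75 × 65 × 2.6406 = 128.7 kips.
Tension yield (gross): A_g = 13.1875×0.25 = 3.2969 in². φR_n = 0.90 × 50 × 3.2969 = 148.4 kips.
Governing: min(202.8, 120.7, 128.7, 148.4) = 120.7 kips → bearing.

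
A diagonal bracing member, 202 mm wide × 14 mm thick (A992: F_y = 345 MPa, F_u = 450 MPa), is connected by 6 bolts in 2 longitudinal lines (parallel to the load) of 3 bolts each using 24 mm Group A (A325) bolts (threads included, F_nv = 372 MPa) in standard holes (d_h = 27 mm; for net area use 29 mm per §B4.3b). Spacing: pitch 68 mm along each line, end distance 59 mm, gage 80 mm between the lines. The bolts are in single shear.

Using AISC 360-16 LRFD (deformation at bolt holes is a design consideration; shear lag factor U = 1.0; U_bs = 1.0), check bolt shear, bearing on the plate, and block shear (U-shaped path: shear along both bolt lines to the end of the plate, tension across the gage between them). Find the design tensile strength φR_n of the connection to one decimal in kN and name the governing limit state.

Bolt shear: A_b = π(24)²/4 = 452.39 mm². φR_n = 0.75 × 372 × 452.39 × 6 × 1 = 757.3 kN.
Bearing (14 mm plate, F_u = 450 MPa): end bolts L_c = 59 − 27/2 = 45.5, R_n = min(1.2×45.5×14×450, 2.4×24×14×450) = 343.98 kN/bolt; interior L_c = 68 − 27 = 41, R_n = 309.96 kN/bolt. φR_n = 0.75 × (2×343.98 + 4×309.96) = 1445.9 kN.
Block shear: shear path 2×[59+2×68] = 2×195 mm, A_gv = 5460, A_nv = 2×(195 − 2.5×29)×14 = 3430 mm²; tension across gage: (80 − 1×29)×14 = 714 mm². R_n = min(0.6×450×3430, 0.6×345×5460) + 1.0×450×714 = min(926.1, 1130.2) + 321.3 = 1247.4 kN. φR_n = 0.75 × 1247.4 = 935.6 kN.
Governing: min(757.3, 1445.9, 935.6) = 757.3 kN → bolt shear.

757.3 kN (bolt shear governs)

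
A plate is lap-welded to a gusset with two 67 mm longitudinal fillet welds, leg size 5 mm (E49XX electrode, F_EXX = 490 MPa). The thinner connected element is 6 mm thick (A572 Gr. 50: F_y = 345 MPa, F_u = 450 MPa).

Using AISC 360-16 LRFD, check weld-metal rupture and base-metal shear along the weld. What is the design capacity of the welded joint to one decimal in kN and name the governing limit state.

104.4 kN (weld metal governs)

Weld metal: throat = 0.707×5 = 3.535 mm, L = 2×67 = 134 mm. φR_n = 0.75 × 0.6 × 490 × 3.535 × 134 = 104.4 kN.
Base metal shear (6 mm plate): yield φR_n = 1.0×0.6×345×6×134 = 166.4 kN; rupture φR_n = 0.75×0.6×450×6×134 = 162.8 kN; take 162.8 kN (rupture).
Governing: min(104.4, 162.8) = 104.4 kN → weld metal.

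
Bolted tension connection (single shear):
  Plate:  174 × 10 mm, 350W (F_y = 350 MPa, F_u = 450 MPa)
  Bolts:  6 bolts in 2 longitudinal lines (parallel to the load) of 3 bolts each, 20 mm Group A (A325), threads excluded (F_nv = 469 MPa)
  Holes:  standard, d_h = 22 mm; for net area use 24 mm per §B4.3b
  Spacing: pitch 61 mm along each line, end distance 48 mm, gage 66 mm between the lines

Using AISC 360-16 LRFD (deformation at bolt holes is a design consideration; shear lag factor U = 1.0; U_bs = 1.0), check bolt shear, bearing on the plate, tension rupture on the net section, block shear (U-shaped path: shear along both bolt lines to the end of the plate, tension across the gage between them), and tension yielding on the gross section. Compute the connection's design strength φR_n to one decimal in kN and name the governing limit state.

425.3 kN (net-section rupture governs)

Bolt shear: A_b = π(20)²/4 = 314.16 mm². φR_n = 0.75 × 469 × 314.16 × 6 × 1 = 663.0 kN.
Bearing (10 mm plate, F_u = 450 MPa): end bolts L_c = 48 − 22/2 = 37, R_n = min(1.2×37×10×450, 2.4×20×10×450) = 199.8 kN/bolt; interior L_c = 61 − 22 = 39, R_n = 210.6 kN/bolt. φR_n = 0.75 × (2×199.8 + 4×210.6) = 931.5 kN.
Tension rupture (net): A_n = (174 − 2×24)×10 = 1260 mm² (U = 1.0, A_e = A_n). φR_n = 0.75 × 450 × 1260 = 425.3 kN.
Block shear: shear path 2×[48+2×61] = 2×170 mm, A_gv = 3400, A_nv = 2×(170 − 2.5×24)×10 = 2200 mm²; tension across gage: (66 − 1×24)×10 = 420 mm². R_n = min(0.6×450×2200, 0.6×350×3400) + 1.0×450×420 = min(594, 714) + 189 = 783 kN. φR_n = 0.75 × 783 = 587.3 kN.
Tension yield (gross): A_g = 174×10 = 1740 mm². φR_n = 0.90 × 350 × 1740 = 548.1 kN.
Governing: min(663.0, 931.5, 425.3, 587.3, 548.1) = 425.3 kN → net-section rupture.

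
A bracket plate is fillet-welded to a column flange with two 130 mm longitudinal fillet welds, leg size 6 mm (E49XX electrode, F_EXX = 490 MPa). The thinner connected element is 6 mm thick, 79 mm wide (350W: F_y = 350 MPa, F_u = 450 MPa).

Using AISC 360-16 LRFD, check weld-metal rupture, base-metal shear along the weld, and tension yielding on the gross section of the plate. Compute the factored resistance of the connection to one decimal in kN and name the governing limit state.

149.3 kN (gross-section yield governs)

Weld metal: throat = 0.707×6 = 4.242 mm, L = 2×130 = 260 mm. φR_n = 0.75 × 0.6 × 490 × 4.242 × 260 = 243.2 kN.
Base metal shear (6 mm plate): yield φR_n = 1.0×0.6×350×6×260 = 327.6 kN; rupture φR_n = 0.75×0.6×450×6×260 = 315.9 kN; take 315.9 kN (rupture).
Tension yield (gross): A_g = 79×6 = 474 mm². φR_n = 0.90 × 350 × 474 = 149.3 kN.
Governing: min(243.2, 315.9, 149.3) = 149.3 kN → gross-section yield.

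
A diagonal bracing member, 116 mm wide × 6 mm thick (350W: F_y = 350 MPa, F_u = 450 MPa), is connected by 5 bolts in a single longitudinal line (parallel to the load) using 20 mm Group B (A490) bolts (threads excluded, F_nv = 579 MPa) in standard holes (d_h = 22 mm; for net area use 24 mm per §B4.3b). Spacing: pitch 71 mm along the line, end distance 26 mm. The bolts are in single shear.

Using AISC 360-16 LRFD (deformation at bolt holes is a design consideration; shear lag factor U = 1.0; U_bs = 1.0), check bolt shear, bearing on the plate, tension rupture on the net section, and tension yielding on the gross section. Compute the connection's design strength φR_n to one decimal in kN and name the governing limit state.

Bolt shear: A_b = π(20)²/4 = 314.16 mm². φR_n = 0.75 × 579 × 314.16 × 5 × 1 = 682.1 kN.
Bearing (6 mm plate, F_u = 450 MPa): end bolts L_c = 26 − 22/2 = 15, R_n = min(1.2×15×6×450, 2.4×20×6×450) = 48.6 kN/bolt; interior L_c = 71 − 22 = 49, R_n = 129.6 kN/bolt. φR_n = 0.75 × (1×48.6 + 4×129.6) = 425.3 kN.
Tension rupture (net): A_n = (116 − 1×24)×6 = 552 mm² (U = 1.0, A_e = A_n). φR_n = 0.75 × 450 × 552 = 186.3 kN.
Tension yield (gross): A_g = 116×6 = 696 mm². φR_n = 0.90 × 350 × 696 = 219.2 kN.
Governing: min(682.1, 425.3, 186.3, 219.2) = 186.3 kN → net-section rupture.

186.3 kN (net-section rupture governs)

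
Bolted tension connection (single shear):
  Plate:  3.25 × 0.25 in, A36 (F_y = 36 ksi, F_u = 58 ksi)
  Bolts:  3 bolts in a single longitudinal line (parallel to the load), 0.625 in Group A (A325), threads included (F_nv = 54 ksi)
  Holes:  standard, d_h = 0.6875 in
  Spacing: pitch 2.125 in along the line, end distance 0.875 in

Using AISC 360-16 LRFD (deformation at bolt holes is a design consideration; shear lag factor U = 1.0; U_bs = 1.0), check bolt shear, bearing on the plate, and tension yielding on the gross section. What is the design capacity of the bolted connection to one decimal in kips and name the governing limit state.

26.3 kips (gross-section yield governs)

Bolt shear: A_b = π(0.625)²/4 = 0.3068 in². φR_n = 0.75 × 54 × 0.3068 × 3 × 1 = 37.3 kips.
Bearing (0.25 in plate, F_u = 58 ksi): end bolts L_c = 0.875 − 0.6875/2 = 0.53125, R_n = min(1.2×0.53125×0.25×58, 2.4×0.625×0.25×58) = 9.2438 kips/bolt; interior L_c = 2.125 − 0.6875 = 1.4375, R_n = 21.75 kips/bolt. φR_n = 0.75 × (1×9.2438 + 2×21.75) = 39.6 kips.
Tension yield (gross): A_g = 3.25×0.25 = 0.8125 in². φR_n = 0.90 × 36 × 0.8125 = 26.3 kips.
Governing: min(37.3, 39.6, 26.3) = 26.3 kips → gross-section yield.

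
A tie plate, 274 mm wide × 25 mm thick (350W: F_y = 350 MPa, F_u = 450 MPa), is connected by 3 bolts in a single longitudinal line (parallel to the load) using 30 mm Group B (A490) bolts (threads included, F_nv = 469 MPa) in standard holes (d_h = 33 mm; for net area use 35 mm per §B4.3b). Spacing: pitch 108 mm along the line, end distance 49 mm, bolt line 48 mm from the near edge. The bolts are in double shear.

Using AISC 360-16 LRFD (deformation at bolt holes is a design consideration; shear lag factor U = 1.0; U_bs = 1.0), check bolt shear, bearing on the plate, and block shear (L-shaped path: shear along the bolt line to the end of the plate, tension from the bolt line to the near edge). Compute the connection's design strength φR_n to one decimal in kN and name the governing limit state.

1155.9 kN (block shear governs)

Bolt shear: A_b = π(30)²/4 = 706.86 mm². φR_n = 0.75 × 469 × 706.86 × 3 × 2 = 1491.8 kN.
Bearing (25 mm plate, F_u = 450 MPa): end bolts L_c = 49 − 33/2 = 32.5, R_n = min(1.2×32.5×25×450, 2.4×30×25×450) = 438.75 kN/bolt; interior L_c = 108 − 33 = 75, R_n = 810 kN/bolt. φR_n = 0.75 × (1×438.75 + 2×810) = 1544.1 kN.
Block shear: shear path 1×[49+2×108] = 1×265 mm, A_gv = 6625, A_nv = 1×(265 − 2.5×35)×25 = 4437.5 mm²; tension to near edge: (48 − 0.5×35)×25 = 762.5 mm². R_n = min(0.6×450×4437.5, 0.6×350×6625) + 1.0×450×762.5 = min(1198.1, 1391.3) + 343.13 = 1541.2 kN. φR_n = 0.75 × 1541.2 = 1155.9 kN.
Governing: min(1491.8, 1544.1, 1155.9) = 1155.9 kN → block shear.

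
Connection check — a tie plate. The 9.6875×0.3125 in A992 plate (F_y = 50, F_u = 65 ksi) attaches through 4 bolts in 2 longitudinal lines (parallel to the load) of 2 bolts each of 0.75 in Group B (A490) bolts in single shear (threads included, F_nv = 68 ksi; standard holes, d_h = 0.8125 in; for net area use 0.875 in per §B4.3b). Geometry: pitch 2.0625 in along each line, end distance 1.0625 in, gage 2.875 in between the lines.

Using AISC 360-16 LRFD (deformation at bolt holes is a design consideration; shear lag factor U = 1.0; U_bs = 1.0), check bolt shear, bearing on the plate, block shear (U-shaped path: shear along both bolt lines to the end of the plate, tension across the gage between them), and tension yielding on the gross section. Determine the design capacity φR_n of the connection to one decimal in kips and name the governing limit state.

63.6 kips (block shear governs)

Bolt shear: A_b = π(0.75)²/4 = 0.44179 in². φR_n = 0.75 × 68 × 0.44179 × 4 × 1 = 90.1 kips.
Bearing (0.3125 in plate, F_u = 65 ksi): end bolts L_c = 1.0625 − 0.8125/2 = 0.65625, R_n = min(1.2×0.65625×0.3125×65, 2.4×0.75×0.3125×65) = 15.996 kips/bolt; interior L_c = 2.0625 − 0.8125 = 1.25, R_n = 30.469 kips/bolt. φR_n = 0.75 × (2×15.996 + 2×30.469) = 69.7 kips.
Block shear: shear path 2×[1.0625+1×2.0625] = 2×3.125 in, A_gv = 1.9531, A_nv = 2×(3.125 − 1.5×0.875)×0.3125 = 1.1328 in²; tension across gage: (2.875 − 1×0.875)×0.3125 = 0.625 in². R_n = min(0.6×65×1.1328, 0.6×50×1.9531) + 1.0×65×0.625 = min(44.179, 58.593) + 40.625 = 84.804 kips. φR_n = 0.75 × 84.804 = 63.6 kips.
Tension yield (gross): A_g = 9.6875×0.3125 = 3.0273 in². φR_n = 0.90 × 50 × 3.0273 = 136.2 kips.
Governing: min(90.1, 69.7, 63.6, 136.2) = 63.6 kips → block shear.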